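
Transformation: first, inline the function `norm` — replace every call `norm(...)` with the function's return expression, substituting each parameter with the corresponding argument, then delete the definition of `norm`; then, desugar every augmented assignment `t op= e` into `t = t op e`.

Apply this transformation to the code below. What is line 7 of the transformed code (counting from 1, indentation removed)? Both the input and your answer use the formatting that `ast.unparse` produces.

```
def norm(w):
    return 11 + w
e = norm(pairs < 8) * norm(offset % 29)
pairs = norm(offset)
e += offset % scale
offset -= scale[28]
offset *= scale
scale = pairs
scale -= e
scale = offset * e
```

scale = scale - e

Transformed code:
e = (11 + (pairs < 8)) * (11 + offset % 29)
pairs = 11 + offset
e = e + offset % scale
offset = offset - scale[28]
offset = offset * scale
scale = pairs
scale = scale - e
scale = offset * e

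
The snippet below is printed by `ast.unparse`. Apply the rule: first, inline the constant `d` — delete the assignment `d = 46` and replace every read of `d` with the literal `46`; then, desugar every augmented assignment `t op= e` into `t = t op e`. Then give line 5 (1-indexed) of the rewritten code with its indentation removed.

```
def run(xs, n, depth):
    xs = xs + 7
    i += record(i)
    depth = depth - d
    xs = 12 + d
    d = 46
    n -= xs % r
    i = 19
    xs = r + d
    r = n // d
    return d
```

xs = 12 + 46

Transformed code:
def run(xs, n, depth):
    xs = xs + 7
    i = i + record(i)
    depth = depth - 46
    xs = 12 + 46
    n = n - xs % r
    i = 19
    xs = r + 46
    r = n // 46
    return 46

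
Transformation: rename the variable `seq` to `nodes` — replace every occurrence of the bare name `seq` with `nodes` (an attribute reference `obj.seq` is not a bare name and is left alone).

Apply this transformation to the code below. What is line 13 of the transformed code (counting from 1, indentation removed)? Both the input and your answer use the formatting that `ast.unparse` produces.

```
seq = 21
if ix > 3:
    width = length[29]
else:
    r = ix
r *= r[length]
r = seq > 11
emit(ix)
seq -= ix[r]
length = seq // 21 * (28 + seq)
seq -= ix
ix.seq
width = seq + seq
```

width = nodes + nodes

Transformed code:
nodes = 21
if ix > 3:
    width = length[29]
else:
    r = ix
r *= r[length]
r = nodes > 11
emit(ix)
nodes -= ix[r]
length = nodes // 21 * (28 + nodes)
nodes -= ix
ix.seq
width = nodes + nodes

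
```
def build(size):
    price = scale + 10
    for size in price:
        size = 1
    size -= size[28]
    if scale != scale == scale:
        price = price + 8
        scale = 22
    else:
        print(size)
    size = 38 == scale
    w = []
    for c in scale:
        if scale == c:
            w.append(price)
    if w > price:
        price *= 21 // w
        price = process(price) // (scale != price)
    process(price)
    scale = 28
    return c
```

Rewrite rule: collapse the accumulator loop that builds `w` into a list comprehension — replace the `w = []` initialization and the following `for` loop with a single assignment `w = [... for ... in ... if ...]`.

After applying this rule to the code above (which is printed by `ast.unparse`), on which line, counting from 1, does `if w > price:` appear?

Transformed code:
def build(size):
    price = scale + 10
    for size in price:
        size = 1
    size -= size[28]
    if scale != scale == scale:
        price = price + 8
        scale = 22
    else:
        print(size)
    size = 38 == scale
    w = [price for c in scale if scale == c]
    if w > price:
        price *= 21 // w
        price = process(price) // (scale != price)
    process(price)
    scale = 28
    return c

13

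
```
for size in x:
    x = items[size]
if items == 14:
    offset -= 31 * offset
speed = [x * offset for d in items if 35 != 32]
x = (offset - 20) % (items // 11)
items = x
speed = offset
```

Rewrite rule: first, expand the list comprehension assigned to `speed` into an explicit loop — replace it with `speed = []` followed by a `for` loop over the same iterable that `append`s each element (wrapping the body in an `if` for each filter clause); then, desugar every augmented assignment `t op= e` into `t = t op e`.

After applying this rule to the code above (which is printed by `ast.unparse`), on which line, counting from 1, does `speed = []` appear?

Transformed code:
for size in x:
    x = items[size]
if items == 14:
    offset = offset - 31 * offset
speed = []
for d in items:
    if 35 != 32:
        speed.append(x * offset)
x = (offset - 20) % (items // 11)
items = x
speed = offset

5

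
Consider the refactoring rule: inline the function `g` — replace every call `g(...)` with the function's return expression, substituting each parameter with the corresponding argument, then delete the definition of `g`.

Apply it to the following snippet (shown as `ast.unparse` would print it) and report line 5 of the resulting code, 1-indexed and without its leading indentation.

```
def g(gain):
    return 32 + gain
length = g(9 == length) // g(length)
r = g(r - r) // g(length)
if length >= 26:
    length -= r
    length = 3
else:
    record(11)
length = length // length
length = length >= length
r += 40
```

length = 3

Transformed code:
length = (32 + (9 == length)) // (32 + length)
r = (32 + (r - r)) // (32 + length)
if length >= 26:
    length -= r
    length = 3
else:
    record(11)
length = length // length
length = length >= length
r += 40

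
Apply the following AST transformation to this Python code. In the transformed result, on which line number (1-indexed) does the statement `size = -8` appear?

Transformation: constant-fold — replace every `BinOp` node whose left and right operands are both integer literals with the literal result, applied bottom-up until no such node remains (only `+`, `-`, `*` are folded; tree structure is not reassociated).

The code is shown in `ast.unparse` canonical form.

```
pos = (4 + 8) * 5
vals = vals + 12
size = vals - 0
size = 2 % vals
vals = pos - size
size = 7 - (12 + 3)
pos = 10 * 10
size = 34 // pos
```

Transformed code:
pos = 60
vals = vals + 12
size = vals - 0
size = 2 % vals
vals = pos - size
size = -8
pos = 100
size = 34 // pos

6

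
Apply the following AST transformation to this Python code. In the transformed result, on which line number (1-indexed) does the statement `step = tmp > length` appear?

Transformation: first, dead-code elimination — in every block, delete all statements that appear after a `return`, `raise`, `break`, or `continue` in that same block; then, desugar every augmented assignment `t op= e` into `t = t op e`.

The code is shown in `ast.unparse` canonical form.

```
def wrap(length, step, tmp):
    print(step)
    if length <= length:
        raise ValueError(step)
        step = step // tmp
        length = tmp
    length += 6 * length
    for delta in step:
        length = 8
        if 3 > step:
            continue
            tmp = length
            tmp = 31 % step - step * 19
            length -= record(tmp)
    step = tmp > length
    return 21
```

Transformed code:
def wrap(length, step, tmp):
    print(step)
    if length <= length:
        raise ValueError(step)
    length = length + 6 * length
    for delta in step:
        length = 8
        if 3 > step:
            continue
    step = tmp > length
    return 21

10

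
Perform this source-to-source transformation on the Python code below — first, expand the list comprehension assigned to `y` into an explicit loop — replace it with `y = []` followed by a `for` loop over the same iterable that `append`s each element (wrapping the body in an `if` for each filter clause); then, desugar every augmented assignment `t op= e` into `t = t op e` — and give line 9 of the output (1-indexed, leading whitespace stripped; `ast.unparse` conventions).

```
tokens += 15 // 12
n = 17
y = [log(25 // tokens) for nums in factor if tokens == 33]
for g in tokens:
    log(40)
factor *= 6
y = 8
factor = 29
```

factor = factor * 6

Transformed code:
tokens = tokens + 15 // 12
n = 17
y = []
for nums in factor:
    if tokens == 33:
        y.append(log(25 // tokens))
for g in tokens:
    log(40)
factor = factor * 6
y = 8
factor = 29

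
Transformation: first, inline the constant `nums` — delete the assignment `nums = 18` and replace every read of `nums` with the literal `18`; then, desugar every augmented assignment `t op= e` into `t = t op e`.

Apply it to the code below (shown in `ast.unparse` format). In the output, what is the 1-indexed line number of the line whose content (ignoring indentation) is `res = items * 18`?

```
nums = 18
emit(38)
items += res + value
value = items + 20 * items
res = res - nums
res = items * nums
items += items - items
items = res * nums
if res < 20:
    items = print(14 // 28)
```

Transformed code:
emit(38)
items = items + (res + value)
value = items + 20 * items
res = res - 18
res = items * 18
items = items + (items - items)
items = res * 18
if res < 20:
    items = print(14 // 28)

5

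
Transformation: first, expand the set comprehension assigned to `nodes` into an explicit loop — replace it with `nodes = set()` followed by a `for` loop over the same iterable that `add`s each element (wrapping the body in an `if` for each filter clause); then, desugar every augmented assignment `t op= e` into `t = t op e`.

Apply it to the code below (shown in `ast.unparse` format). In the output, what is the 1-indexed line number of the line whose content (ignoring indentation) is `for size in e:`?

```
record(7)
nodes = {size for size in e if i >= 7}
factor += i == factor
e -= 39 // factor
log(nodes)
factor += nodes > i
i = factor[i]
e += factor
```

Transformed code:
record(7)
nodes = set()
for size in e:
    if i >= 7:
        nodes.add(size)
factor = factor + (i == factor)
e = e - 39 // factor
log(nodes)
factor = factor + (nodes > i)
i = factor[i]
e = e + factor

3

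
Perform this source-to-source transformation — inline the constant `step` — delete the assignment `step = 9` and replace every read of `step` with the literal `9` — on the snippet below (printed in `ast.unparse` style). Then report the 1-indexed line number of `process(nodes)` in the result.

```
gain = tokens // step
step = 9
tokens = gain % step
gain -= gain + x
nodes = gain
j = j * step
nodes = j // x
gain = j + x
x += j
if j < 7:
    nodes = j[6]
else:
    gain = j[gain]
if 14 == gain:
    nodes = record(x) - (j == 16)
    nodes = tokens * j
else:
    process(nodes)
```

Transformed code:
gain = tokens // 9
tokens = gain % 9
gain -= gain + x
nodes = gain
j = j * 9
nodes = j // x
gain = j + x
x += j
if j < 7:
    nodes = j[6]
else:
    gain = j[gain]
if 14 == gain:
    nodes = record(x) - (j == 16)
    nodes = tokens * j
else:
    process(nodes)

17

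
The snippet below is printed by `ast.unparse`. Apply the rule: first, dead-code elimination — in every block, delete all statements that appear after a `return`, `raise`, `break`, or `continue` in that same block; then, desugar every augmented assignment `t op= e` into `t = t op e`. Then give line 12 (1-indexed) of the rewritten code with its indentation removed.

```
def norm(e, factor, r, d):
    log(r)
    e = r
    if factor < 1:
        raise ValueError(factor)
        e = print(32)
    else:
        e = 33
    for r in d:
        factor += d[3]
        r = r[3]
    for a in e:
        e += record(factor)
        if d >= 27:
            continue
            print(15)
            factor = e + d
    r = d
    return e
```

e = e + record(factor)

Transformed code:
def norm(e, factor, r, d):
    log(r)
    e = r
    if factor < 1:
        raise ValueError(factor)
    else:
        e = 33
    for r in d:
        factor = factor + d[3]
        r = r[3]
    for a in e:
        e = e + record(factor)
        if d >= 27:
            continue
    r = d
    return e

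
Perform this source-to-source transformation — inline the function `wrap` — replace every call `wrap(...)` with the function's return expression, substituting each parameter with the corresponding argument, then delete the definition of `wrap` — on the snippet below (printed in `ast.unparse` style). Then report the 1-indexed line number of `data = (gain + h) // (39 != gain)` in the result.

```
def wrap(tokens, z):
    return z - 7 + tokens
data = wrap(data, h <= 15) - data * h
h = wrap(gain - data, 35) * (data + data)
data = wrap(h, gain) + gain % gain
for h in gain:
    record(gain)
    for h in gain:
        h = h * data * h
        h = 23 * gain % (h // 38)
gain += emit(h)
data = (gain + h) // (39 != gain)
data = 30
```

10

Transformed code:
data = (h <= 15) - 7 + data - data * h
h = (35 - 7 + (gain - data)) * (data + data)
data = gain - 7 + h + gain % gain
for h in gain:
    record(gain)
    for h in gain:
        h = h * data * h
        h = 23 * gain % (h // 38)
gain += emit(h)
data = (gain + h) // (39 != gain)
data = 30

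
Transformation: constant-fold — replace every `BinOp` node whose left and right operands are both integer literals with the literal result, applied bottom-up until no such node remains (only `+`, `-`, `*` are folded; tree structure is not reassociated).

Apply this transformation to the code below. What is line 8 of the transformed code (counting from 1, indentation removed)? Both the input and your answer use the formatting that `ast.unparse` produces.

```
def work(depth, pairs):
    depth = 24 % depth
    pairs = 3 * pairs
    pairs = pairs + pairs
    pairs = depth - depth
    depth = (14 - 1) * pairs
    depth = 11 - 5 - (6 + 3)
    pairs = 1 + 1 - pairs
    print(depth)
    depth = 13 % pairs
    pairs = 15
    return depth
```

Transformed code:
def work(depth, pairs):
    depth = 24 % depth
    pairs = 3 * pairs
    pairs = pairs + pairs
    pairs = depth - depth
    depth = 13 * pairs
    depth = -3
    pairs = 2 - pairs
    print(depth)
    depth = 13 % pairs
    pairs = 15
    return depth

pairs = 2 - pairs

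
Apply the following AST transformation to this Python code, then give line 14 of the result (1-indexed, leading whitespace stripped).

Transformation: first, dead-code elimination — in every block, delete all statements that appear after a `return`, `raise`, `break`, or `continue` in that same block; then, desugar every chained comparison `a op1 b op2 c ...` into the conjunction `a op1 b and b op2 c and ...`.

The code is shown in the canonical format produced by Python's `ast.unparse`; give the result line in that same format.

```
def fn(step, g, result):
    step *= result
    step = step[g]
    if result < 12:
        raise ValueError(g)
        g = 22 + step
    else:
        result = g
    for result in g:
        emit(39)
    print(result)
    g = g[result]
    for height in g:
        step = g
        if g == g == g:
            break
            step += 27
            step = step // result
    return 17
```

if g == g and g == g:

Transformed code:
def fn(step, g, result):
    step *= result
    step = step[g]
    if result < 12:
        raise ValueError(g)
    else:
        result = g
    for result in g:
        emit(39)
    print(result)
    g = g[result]
    for height in g:
        step = g
        if g == g and g == g:
            break
    return 17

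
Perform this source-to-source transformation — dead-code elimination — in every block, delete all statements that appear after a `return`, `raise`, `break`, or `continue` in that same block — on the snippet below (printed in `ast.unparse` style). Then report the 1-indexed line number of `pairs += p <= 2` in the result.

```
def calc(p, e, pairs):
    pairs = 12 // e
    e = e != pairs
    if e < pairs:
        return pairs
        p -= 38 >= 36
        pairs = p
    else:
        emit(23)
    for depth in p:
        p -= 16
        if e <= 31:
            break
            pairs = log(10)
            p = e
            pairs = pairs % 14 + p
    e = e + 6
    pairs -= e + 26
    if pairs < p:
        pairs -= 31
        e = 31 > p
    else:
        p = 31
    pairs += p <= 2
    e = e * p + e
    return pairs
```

19

Transformed code:
def calc(p, e, pairs):
    pairs = 12 // e
    e = e != pairs
    if e < pairs:
        return pairs
    else:
        emit(23)
    for depth in p:
        p -= 16
        if e <= 31:
            break
    e = e + 6
    pairs -= e + 26
    if pairs < p:
        pairs -= 31
        e = 31 > p
    else:
        p = 31
    pairs += p <= 2
    e = e * p + e
    return pairs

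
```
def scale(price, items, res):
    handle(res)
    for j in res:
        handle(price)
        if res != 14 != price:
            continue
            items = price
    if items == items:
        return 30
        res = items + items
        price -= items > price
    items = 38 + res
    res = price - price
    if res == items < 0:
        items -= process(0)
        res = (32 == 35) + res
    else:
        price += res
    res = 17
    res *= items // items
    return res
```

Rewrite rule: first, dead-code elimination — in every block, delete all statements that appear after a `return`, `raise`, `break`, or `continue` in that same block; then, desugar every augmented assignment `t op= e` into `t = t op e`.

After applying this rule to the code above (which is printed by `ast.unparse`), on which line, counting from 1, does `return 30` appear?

8

Transformed code:
def scale(price, items, res):
    handle(res)
    for j in res:
        handle(price)
        if res != 14 != price:
            continue
    if items == items:
        return 30
    items = 38 + res
    res = price - price
    if res == items < 0:
        items = items - process(0)
        res = (32 == 35) + res
    else:
        price = price + res
    res = 17
    res = res * (items // items)
    return res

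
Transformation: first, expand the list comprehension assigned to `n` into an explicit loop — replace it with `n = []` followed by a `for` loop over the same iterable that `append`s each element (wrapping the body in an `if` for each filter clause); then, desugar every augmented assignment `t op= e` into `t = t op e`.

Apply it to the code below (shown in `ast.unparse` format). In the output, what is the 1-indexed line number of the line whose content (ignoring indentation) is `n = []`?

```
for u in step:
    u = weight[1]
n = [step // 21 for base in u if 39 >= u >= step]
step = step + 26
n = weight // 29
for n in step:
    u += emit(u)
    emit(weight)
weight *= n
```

3

Transformed code:
for u in step:
    u = weight[1]
n = []
for base in u:
    if 39 >= u >= step:
        n.append(step // 21)
step = step + 26
n = weight // 29
for n in step:
    u = u + emit(u)
    emit(weight)
weight = weight * n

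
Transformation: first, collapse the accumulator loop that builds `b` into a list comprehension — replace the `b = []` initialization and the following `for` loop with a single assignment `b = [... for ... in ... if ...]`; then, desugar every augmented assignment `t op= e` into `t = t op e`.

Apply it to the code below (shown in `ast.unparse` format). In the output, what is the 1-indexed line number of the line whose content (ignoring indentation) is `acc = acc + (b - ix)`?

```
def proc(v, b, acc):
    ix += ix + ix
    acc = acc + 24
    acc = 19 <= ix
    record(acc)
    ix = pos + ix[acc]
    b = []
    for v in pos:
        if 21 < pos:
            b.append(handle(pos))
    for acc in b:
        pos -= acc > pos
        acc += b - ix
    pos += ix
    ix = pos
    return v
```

Transformed code:
def proc(v, b, acc):
    ix = ix + (ix + ix)
    acc = acc + 24
    acc = 19 <= ix
    record(acc)
    ix = pos + ix[acc]
    b = [handle(pos) for v in pos if 21 < pos]
    for acc in b:
        pos = pos - (acc > pos)
        acc = acc + (b - ix)
    pos = pos + ix
    ix = pos
    return v

10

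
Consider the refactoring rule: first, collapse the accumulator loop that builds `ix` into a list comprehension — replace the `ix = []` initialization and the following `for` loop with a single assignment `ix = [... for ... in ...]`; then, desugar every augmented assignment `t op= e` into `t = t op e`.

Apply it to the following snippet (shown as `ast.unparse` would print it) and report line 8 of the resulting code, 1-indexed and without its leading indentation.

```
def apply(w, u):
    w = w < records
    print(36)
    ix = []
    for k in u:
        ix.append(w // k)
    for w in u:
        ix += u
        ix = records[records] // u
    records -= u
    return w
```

Transformed code:
def apply(w, u):
    w = w < records
    print(36)
    ix = [w // k for k in u]
    for w in u:
        ix = ix + u
        ix = records[records] // u
    records = records - u
    return w

records = records - u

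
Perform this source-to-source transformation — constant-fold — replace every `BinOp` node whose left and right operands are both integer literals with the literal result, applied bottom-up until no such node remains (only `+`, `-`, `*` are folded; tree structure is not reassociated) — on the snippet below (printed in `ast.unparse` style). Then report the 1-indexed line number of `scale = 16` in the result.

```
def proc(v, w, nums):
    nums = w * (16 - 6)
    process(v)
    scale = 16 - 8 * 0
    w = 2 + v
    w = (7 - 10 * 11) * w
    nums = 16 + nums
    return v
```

Transformed code:
def proc(v, w, nums):
    nums = w * 10
    process(v)
    scale = 16
    w = 2 + v
    w = -103 * w
    nums = 16 + nums
    return v

4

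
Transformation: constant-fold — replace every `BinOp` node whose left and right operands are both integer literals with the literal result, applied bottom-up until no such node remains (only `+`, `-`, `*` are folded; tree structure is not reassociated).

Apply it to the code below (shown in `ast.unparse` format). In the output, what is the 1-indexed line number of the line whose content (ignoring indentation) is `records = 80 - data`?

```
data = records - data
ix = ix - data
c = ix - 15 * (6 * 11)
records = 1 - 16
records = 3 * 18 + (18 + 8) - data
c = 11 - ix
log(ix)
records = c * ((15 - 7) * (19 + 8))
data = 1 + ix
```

Transformed code:
data = records - data
ix = ix - data
c = ix - 990
records = -15
records = 80 - data
c = 11 - ix
log(ix)
records = c * 216
data = 1 + ix

5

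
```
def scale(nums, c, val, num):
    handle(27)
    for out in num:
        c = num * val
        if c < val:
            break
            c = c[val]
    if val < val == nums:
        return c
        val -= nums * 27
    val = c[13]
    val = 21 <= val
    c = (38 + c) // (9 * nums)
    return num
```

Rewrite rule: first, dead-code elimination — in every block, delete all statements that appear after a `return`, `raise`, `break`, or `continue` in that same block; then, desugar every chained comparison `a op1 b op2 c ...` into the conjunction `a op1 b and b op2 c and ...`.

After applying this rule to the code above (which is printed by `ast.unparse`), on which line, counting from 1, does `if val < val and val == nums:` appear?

7

Transformed code:
def scale(nums, c, val, num):
    handle(27)
    for out in num:
        c = num * val
        if c < val:
            break
    if val < val and val == nums:
        return c
    val = c[13]
    val = 21 <= val
    c = (38 + c) // (9 * nums)
    return num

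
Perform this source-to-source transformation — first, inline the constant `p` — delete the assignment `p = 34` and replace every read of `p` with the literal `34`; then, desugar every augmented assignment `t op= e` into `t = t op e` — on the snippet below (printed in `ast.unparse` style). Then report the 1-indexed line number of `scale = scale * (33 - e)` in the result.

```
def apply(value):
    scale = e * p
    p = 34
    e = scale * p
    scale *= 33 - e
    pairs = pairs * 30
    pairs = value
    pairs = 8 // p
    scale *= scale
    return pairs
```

4

Transformed code:
def apply(value):
    scale = e * 34
    e = scale * 34
    scale = scale * (33 - e)
    pairs = pairs * 30
    pairs = value
    pairs = 8 // 34
    scale = scale * scale
    return pairs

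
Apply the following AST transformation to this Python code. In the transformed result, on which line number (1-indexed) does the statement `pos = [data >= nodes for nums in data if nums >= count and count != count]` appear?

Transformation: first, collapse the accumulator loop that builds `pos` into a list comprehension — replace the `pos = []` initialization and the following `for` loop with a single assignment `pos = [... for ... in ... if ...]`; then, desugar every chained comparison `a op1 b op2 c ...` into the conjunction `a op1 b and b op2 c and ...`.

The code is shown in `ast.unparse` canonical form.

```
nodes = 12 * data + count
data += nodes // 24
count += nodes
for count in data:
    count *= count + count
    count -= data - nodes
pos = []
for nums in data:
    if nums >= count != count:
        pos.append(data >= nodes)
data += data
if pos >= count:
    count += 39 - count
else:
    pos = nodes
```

7

Transformed code:
nodes = 12 * data + count
data += nodes // 24
count += nodes
for count in data:
    count *= count + count
    count -= data - nodes
pos = [data >= nodes for nums in data if nums >= count and count != count]
data += data
if pos >= count:
    count += 39 - count
else:
    pos = nodes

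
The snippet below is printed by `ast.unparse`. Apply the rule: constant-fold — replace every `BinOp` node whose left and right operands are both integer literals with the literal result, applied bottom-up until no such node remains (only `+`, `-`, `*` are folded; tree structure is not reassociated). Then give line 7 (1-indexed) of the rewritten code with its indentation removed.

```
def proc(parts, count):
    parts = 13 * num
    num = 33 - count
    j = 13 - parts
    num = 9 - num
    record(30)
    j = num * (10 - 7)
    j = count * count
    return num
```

j = num * 3

Transformed code:
def proc(parts, count):
    parts = 13 * num
    num = 33 - count
    j = 13 - parts
    num = 9 - num
    record(30)
    j = num * 3
    j = count * count
    return num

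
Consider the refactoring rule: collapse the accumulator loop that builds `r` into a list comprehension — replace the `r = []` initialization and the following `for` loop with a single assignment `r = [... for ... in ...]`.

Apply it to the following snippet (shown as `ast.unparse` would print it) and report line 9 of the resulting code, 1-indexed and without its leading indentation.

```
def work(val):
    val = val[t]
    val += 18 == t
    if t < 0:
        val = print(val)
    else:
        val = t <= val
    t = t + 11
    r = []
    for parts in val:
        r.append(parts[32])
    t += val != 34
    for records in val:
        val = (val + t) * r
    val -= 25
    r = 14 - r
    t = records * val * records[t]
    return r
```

r = [parts[32] for parts in val]

Transformed code:
def work(val):
    val = val[t]
    val += 18 == t
    if t < 0:
        val = print(val)
    else:
        val = t <= val
    t = t + 11
    r = [parts[32] for parts in val]
    t += val != 34
    for records in val:
        val = (val + t) * r
    val -= 25
    r = 14 - r
    t = records * val * records[t]
    return r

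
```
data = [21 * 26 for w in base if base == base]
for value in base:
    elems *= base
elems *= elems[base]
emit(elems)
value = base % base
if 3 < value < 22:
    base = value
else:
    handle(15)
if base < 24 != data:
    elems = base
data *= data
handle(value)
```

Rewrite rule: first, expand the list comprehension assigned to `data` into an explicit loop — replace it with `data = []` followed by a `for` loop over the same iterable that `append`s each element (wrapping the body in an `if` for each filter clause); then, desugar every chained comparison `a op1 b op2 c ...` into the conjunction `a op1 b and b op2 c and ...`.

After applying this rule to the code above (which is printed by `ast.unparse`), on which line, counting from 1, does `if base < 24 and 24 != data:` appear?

Transformed code:
data = []
for w in base:
    if base == base:
        data.append(21 * 26)
for value in base:
    elems *= base
elems *= elems[base]
emit(elems)
value = base % base
if 3 < value and value < 22:
    base = value
else:
    handle(15)
if base < 24 and 24 != data:
    elems = base
data *= data
handle(value)

14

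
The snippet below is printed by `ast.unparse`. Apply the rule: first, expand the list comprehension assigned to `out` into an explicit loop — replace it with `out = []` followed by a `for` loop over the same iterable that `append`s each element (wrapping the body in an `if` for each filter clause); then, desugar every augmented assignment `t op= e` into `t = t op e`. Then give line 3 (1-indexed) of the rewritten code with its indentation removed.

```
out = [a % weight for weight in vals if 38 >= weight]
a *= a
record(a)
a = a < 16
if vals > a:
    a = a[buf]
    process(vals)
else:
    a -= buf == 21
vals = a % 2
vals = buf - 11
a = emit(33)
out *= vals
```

Transformed code:
out = []
for weight in vals:
    if 38 >= weight:
        out.append(a % weight)
a = a * a
record(a)
a = a < 16
if vals > a:
    a = a[buf]
    process(vals)
else:
    a = a - (buf == 21)
vals = a % 2
vals = buf - 11
a = emit(33)
out = out * vals

if 38 >= weight:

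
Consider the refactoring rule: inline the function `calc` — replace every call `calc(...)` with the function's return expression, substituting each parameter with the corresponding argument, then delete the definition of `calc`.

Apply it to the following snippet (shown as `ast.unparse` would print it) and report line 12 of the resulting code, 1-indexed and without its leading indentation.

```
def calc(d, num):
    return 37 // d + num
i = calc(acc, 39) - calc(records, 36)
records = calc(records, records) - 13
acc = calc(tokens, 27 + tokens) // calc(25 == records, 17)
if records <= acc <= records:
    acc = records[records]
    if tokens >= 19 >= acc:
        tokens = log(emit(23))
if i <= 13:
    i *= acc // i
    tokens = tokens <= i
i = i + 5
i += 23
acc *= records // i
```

Transformed code:
i = 37 // acc + 39 - (37 // records + 36)
records = 37 // records + records - 13
acc = (37 // tokens + (27 + tokens)) // (37 // (25 == records) + 17)
if records <= acc <= records:
    acc = records[records]
    if tokens >= 19 >= acc:
        tokens = log(emit(23))
if i <= 13:
    i *= acc // i
    tokens = tokens <= i
i = i + 5
i += 23
acc *= records // i

i += 23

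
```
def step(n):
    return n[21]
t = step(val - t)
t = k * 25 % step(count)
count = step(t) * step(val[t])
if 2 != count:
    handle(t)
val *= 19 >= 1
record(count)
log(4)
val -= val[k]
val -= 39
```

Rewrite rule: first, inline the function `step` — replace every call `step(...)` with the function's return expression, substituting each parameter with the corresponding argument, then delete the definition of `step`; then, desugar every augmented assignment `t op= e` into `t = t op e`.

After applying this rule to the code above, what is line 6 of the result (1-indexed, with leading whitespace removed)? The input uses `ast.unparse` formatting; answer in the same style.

Transformed code:
t = (val - t)[21]
t = k * 25 % count[21]
count = t[21] * val[t][21]
if 2 != count:
    handle(t)
val = val * (19 >= 1)
record(count)
log(4)
val = val - val[k]
val = val - 39

val = val * (19 >= 1)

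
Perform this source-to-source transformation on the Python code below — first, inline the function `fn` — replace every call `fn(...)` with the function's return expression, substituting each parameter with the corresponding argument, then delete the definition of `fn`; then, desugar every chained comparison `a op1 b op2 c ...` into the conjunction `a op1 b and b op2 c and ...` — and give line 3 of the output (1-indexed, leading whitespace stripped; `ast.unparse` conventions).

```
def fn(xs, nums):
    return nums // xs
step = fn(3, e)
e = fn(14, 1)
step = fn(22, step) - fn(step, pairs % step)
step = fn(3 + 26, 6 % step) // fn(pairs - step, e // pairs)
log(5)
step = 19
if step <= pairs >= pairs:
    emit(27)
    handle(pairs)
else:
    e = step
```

step = step // 22 - pairs % step // step

Transformed code:
step = e // 3
e = 1 // 14
step = step // 22 - pairs % step // step
step = 6 % step // (3 + 26) // (e // pairs // (pairs - step))
log(5)
step = 19
if step <= pairs and pairs >= pairs:
    emit(27)
    handle(pairs)
else:
    e = step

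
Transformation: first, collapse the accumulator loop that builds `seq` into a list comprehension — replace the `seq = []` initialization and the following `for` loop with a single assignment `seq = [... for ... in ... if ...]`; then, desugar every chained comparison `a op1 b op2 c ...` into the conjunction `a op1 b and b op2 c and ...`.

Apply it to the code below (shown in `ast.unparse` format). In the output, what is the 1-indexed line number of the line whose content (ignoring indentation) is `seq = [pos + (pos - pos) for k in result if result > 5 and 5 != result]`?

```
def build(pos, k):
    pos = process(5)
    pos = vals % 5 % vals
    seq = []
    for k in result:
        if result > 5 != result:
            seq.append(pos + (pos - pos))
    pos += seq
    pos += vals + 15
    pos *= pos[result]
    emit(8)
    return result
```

4

Transformed code:
def build(pos, k):
    pos = process(5)
    pos = vals % 5 % vals
    seq = [pos + (pos - pos) for k in result if result > 5 and 5 != result]
    pos += seq
    pos += vals + 15
    pos *= pos[result]
    emit(8)
    return result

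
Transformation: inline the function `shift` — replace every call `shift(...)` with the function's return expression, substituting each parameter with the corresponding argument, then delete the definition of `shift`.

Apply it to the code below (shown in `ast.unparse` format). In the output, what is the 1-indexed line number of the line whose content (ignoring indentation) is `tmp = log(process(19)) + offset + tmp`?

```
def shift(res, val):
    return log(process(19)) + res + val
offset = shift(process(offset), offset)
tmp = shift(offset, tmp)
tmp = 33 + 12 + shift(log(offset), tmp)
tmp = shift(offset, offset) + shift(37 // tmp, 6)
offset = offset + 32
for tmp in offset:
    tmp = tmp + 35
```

2

Transformed code:
offset = log(process(19)) + process(offset) + offset
tmp = log(process(19)) + offset + tmp
tmp = 33 + 12 + (log(process(19)) + log(offset) + tmp)
tmp = log(process(19)) + offset + offset + (log(process(19)) + 37 // tmp + 6)
offset = offset + 32
for tmp in offset:
    tmp = tmp + 35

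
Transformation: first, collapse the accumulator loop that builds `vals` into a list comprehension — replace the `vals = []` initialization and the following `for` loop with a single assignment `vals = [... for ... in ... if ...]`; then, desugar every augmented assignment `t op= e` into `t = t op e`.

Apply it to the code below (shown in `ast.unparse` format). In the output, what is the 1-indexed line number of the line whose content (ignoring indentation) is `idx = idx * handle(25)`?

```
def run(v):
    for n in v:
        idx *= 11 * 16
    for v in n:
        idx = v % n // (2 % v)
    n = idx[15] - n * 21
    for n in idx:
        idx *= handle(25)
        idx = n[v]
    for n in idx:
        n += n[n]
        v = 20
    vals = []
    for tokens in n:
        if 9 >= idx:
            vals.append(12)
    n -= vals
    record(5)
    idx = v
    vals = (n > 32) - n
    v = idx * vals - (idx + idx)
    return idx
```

Transformed code:
def run(v):
    for n in v:
        idx = idx * (11 * 16)
    for v in n:
        idx = v % n // (2 % v)
    n = idx[15] - n * 21
    for n in idx:
        idx = idx * handle(25)
        idx = n[v]
    for n in idx:
        n = n + n[n]
        v = 20
    vals = [12 for tokens in n if 9 >= idx]
    n = n - vals
    record(5)
    idx = v
    vals = (n > 32) - n
    v = idx * vals - (idx + idx)
    return idx

8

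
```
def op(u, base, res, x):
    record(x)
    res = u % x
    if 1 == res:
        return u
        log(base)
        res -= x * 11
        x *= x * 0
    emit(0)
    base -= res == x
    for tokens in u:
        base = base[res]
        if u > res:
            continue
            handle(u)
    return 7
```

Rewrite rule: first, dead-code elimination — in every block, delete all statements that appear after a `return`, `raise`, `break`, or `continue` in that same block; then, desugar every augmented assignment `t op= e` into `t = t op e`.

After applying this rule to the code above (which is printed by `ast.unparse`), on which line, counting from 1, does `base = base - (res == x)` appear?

7

Transformed code:
def op(u, base, res, x):
    record(x)
    res = u % x
    if 1 == res:
        return u
    emit(0)
    base = base - (res == x)
    for tokens in u:
        base = base[res]
        if u > res:
            continue
    return 7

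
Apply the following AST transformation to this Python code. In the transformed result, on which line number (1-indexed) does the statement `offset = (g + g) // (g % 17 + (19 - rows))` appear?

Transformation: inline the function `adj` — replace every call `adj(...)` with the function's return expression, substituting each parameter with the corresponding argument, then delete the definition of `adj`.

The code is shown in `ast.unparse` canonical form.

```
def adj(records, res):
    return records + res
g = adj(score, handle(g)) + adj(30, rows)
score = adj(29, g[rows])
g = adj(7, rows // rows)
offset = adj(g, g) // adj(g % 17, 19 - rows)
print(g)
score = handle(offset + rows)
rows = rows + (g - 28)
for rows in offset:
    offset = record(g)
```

4

Transformed code:
g = score + handle(g) + (30 + rows)
score = 29 + g[rows]
g = 7 + rows // rows
offset = (g + g) // (g % 17 + (19 - rows))
print(g)
score = handle(offset + rows)
rows = rows + (g - 28)
for rows in offset:
    offset = record(g)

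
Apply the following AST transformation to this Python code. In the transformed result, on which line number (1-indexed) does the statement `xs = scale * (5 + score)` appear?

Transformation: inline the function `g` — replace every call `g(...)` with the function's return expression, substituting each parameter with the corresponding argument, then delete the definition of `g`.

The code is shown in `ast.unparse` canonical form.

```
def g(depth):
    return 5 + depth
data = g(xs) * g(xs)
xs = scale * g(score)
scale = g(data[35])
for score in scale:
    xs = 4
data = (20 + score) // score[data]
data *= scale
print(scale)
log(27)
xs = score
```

Transformed code:
data = (5 + xs) * (5 + xs)
xs = scale * (5 + score)
scale = 5 + data[35]
for score in scale:
    xs = 4
data = (20 + score) // score[data]
data *= scale
print(scale)
log(27)
xs = score

2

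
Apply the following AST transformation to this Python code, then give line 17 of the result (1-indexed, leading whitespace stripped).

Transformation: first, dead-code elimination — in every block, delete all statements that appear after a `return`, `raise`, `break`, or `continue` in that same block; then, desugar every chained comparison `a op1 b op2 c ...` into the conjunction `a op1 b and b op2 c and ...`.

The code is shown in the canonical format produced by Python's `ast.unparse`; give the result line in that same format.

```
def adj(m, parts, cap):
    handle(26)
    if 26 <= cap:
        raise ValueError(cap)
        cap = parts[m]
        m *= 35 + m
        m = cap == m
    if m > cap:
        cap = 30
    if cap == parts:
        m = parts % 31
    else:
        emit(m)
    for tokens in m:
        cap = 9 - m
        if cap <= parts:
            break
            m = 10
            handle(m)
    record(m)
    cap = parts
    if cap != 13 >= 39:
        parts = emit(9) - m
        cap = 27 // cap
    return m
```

Transformed code:
def adj(m, parts, cap):
    handle(26)
    if 26 <= cap:
        raise ValueError(cap)
    if m > cap:
        cap = 30
    if cap == parts:
        m = parts % 31
    else:
        emit(m)
    for tokens in m:
        cap = 9 - m
        if cap <= parts:
            break
    record(m)
    cap = parts
    if cap != 13 and 13 >= 39:
        parts = emit(9) - m
        cap = 27 // cap
    return m

if cap != 13 and 13 >= 39:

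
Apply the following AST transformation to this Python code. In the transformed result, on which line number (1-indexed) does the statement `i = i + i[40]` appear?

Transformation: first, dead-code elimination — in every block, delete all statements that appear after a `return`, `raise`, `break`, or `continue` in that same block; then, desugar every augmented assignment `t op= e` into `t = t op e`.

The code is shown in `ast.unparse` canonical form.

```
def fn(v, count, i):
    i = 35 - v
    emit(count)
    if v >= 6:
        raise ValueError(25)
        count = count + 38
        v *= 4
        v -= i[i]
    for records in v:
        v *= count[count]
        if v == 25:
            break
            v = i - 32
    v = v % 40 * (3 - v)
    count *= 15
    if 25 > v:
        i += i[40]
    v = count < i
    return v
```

Transformed code:
def fn(v, count, i):
    i = 35 - v
    emit(count)
    if v >= 6:
        raise ValueError(25)
    for records in v:
        v = v * count[count]
        if v == 25:
            break
    v = v % 40 * (3 - v)
    count = count * 15
    if 25 > v:
        i = i + i[40]
    v = count < i
    return v

13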